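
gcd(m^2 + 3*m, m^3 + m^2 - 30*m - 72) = m + 3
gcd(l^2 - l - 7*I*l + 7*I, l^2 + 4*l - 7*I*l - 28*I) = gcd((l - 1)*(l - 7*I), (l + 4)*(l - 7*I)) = l - 7*I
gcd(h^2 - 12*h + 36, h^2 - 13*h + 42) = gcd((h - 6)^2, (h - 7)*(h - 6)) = h - 6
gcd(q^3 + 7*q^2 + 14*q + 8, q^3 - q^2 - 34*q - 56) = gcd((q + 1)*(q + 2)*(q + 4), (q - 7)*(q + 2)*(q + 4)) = q^2 + 6*q + 8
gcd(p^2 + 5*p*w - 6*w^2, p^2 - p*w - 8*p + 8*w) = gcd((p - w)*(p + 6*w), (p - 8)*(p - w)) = p - w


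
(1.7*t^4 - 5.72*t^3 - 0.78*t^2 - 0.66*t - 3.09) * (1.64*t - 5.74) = 2.788*t^5 - 19.1388*t^4 + 31.5536*t^3 + 3.3948*t^2 - 1.2792*t + 17.7366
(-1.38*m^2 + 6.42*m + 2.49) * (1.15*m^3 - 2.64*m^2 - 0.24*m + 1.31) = -1.587*m^5 + 11.0262*m^4 - 13.7541*m^3 - 9.9222*m^2 + 7.8126*m + 3.2619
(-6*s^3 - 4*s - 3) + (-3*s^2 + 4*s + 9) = -6*s^3 - 3*s^2 + 6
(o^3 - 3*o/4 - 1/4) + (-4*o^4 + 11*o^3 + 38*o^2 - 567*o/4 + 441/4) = -4*o^4 + 12*o^3 + 38*o^2 - 285*o/2 + 110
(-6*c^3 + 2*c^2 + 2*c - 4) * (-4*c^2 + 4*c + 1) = 24*c^5 - 32*c^4 - 6*c^3 + 26*c^2 - 14*c - 4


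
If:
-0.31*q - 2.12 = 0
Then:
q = -6.84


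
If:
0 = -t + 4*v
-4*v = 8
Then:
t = -8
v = -2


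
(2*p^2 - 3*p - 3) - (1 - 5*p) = 2*p^2 + 2*p - 4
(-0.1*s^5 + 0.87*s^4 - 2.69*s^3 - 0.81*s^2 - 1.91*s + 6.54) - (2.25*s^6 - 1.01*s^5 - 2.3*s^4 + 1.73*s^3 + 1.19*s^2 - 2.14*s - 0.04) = -2.25*s^6 + 0.91*s^5 + 3.17*s^4 - 4.42*s^3 - 2.0*s^2 + 0.23*s + 6.58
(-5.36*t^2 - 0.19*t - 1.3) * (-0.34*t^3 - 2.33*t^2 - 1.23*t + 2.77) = 1.8224*t^5 + 12.5534*t^4 + 7.4775*t^3 - 11.5845*t^2 + 1.0727*t - 3.601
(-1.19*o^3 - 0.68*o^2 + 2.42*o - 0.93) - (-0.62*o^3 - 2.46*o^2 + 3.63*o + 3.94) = -0.57*o^3 + 1.78*o^2 - 1.21*o - 4.87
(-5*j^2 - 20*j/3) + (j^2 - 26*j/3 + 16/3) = -4*j^2 - 46*j/3 + 16/3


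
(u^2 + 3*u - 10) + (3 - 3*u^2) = -2*u^2 + 3*u - 7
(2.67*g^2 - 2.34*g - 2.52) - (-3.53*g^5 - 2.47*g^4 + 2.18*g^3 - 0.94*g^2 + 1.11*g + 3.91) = 3.53*g^5 + 2.47*g^4 - 2.18*g^3 + 3.61*g^2 - 3.45*g - 6.43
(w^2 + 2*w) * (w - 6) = w^3 - 4*w^2 - 12*w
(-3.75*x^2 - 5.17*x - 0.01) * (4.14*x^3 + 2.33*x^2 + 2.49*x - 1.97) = -15.525*x^5 - 30.1413*x^4 - 21.425*x^3 - 5.5091*x^2 + 10.16*x + 0.0197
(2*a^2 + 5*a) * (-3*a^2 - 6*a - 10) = -6*a^4 - 27*a^3 - 50*a^2 - 50*a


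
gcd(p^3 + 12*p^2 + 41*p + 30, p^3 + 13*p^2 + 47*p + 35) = p^2 + 6*p + 5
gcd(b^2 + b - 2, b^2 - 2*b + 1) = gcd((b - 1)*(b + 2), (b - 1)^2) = b - 1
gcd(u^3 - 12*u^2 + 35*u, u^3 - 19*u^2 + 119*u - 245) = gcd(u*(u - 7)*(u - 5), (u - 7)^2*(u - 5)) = u^2 - 12*u + 35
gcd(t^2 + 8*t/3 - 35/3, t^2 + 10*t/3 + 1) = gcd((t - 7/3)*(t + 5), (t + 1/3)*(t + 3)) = 1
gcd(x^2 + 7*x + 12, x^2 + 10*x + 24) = x + 4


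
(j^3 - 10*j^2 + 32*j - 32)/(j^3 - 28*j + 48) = (j - 4)/(j + 6)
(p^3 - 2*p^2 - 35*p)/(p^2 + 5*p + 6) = p*(p^2 - 2*p - 35)/(p^2 + 5*p + 6)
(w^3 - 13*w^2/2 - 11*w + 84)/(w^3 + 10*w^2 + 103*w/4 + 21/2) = 2*(w^2 - 10*w + 24)/(2*w^2 + 13*w + 6)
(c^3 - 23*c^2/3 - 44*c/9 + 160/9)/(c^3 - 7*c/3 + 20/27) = 3*(c - 8)/(3*c - 1)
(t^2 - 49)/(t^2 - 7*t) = (t + 7)/t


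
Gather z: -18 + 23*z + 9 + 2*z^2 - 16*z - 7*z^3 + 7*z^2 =-7*z^3 + 9*z^2 + 7*z - 9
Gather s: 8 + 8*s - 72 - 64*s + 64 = -56*s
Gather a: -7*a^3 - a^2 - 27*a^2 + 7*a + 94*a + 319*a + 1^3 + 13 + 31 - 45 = -7*a^3 - 28*a^2 + 420*a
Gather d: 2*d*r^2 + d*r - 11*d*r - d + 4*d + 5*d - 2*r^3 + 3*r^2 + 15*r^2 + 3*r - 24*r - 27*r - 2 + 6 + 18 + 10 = d*(2*r^2 - 10*r + 8) - 2*r^3 + 18*r^2 - 48*r + 32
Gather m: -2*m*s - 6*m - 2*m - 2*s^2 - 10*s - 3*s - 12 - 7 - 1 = m*(-2*s - 8) - 2*s^2 - 13*s - 20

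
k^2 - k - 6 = (k - 3)*(k + 2)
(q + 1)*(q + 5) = q^2 + 6*q + 5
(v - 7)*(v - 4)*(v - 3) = v^3 - 14*v^2 + 61*v - 84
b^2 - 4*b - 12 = (b - 6)*(b + 2)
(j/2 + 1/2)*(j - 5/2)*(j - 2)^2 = j^4/2 - 11*j^3/4 + 15*j^2/4 + 2*j - 5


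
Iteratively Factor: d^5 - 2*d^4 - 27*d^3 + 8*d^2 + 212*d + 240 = (d - 4)*(d^4 + 2*d^3 - 19*d^2 - 68*d - 60) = (d - 4)*(d + 3)*(d^3 - d^2 - 16*d - 20) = (d - 5)*(d - 4)*(d + 3)*(d^2 + 4*d + 4) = (d - 5)*(d - 4)*(d + 2)*(d + 3)*(d + 2)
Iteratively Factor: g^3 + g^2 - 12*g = (g + 4)*(g^2 - 3*g) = (g - 3)*(g + 4)*(g)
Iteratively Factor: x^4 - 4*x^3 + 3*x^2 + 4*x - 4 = (x + 1)*(x^3 - 5*x^2 + 8*x - 4) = (x - 2)*(x + 1)*(x^2 - 3*x + 2) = (x - 2)^2*(x + 1)*(x - 1)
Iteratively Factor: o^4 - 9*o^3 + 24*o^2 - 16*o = (o - 4)*(o^3 - 5*o^2 + 4*o) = (o - 4)^2*(o^2 - o) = o*(o - 4)^2*(o - 1)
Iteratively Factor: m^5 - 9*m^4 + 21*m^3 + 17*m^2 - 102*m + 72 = (m + 2)*(m^4 - 11*m^3 + 43*m^2 - 69*m + 36) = (m - 1)*(m + 2)*(m^3 - 10*m^2 + 33*m - 36) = (m - 4)*(m - 1)*(m + 2)*(m^2 - 6*m + 9) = (m - 4)*(m - 3)*(m - 1)*(m + 2)*(m - 3)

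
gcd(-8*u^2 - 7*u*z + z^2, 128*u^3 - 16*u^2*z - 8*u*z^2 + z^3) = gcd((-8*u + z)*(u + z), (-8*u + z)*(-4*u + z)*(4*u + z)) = -8*u + z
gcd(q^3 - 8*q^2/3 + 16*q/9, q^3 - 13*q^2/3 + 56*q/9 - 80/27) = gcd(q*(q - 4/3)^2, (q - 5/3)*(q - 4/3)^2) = q^2 - 8*q/3 + 16/9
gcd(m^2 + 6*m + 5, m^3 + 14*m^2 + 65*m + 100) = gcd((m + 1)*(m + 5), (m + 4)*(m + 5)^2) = m + 5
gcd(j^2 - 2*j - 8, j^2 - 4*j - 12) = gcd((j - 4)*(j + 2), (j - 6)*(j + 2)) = j + 2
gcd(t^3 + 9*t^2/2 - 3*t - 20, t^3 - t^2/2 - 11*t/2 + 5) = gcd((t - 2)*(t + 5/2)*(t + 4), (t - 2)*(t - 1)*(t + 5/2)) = t^2 + t/2 - 5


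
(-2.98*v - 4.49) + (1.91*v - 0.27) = -1.07*v - 4.76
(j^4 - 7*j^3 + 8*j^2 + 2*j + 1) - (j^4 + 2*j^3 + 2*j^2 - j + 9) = -9*j^3 + 6*j^2 + 3*j - 8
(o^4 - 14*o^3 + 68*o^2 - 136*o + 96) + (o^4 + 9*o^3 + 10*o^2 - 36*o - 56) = 2*o^4 - 5*o^3 + 78*o^2 - 172*o + 40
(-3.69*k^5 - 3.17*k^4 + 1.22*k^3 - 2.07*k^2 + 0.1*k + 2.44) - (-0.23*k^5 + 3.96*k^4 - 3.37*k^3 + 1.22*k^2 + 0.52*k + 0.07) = -3.46*k^5 - 7.13*k^4 + 4.59*k^3 - 3.29*k^2 - 0.42*k + 2.37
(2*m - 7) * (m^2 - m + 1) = 2*m^3 - 9*m^2 + 9*m - 7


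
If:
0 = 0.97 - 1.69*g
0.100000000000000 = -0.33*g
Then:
No Solution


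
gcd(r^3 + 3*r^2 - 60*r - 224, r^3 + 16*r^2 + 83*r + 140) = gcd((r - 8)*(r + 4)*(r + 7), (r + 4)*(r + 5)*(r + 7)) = r^2 + 11*r + 28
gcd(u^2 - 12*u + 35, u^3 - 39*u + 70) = u - 5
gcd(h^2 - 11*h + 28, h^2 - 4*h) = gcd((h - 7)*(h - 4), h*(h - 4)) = h - 4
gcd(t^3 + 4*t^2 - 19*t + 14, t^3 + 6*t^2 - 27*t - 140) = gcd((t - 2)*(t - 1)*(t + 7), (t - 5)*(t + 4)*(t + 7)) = t + 7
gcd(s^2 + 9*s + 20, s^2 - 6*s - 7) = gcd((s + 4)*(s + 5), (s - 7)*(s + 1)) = 1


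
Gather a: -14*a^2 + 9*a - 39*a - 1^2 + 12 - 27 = -14*a^2 - 30*a - 16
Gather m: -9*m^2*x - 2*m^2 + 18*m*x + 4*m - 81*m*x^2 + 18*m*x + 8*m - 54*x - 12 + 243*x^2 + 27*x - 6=m^2*(-9*x - 2) + m*(-81*x^2 + 36*x + 12) + 243*x^2 - 27*x - 18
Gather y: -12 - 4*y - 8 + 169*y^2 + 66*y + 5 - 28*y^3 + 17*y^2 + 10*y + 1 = -28*y^3 + 186*y^2 + 72*y - 14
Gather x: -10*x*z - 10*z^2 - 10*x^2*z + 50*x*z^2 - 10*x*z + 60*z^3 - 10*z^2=-10*x^2*z + x*(50*z^2 - 20*z) + 60*z^3 - 20*z^2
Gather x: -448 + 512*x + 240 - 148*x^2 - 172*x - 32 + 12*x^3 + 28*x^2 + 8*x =12*x^3 - 120*x^2 + 348*x - 240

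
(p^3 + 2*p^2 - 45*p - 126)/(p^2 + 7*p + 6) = (p^2 - 4*p - 21)/(p + 1)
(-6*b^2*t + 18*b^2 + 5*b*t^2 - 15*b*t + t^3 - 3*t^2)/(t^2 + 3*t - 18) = (-6*b^2 + 5*b*t + t^2)/(t + 6)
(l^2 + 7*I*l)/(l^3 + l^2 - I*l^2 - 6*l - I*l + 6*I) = l*(l + 7*I)/(l^3 + l^2*(1 - I) - l*(6 + I) + 6*I)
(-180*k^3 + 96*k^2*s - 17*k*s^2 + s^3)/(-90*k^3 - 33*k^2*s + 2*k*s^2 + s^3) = (30*k^2 - 11*k*s + s^2)/(15*k^2 + 8*k*s + s^2)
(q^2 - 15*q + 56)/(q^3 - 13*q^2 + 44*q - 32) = (q - 7)/(q^2 - 5*q + 4)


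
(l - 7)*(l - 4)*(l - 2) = l^3 - 13*l^2 + 50*l - 56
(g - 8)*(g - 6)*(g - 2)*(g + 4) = g^4 - 12*g^3 + 12*g^2 + 208*g - 384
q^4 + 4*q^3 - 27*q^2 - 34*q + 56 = (q - 4)*(q - 1)*(q + 2)*(q + 7)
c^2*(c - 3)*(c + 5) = c^4 + 2*c^3 - 15*c^2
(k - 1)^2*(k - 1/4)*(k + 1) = k^4 - 5*k^3/4 - 3*k^2/4 + 5*k/4 - 1/4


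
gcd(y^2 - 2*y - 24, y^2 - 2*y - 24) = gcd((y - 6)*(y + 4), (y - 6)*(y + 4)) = y^2 - 2*y - 24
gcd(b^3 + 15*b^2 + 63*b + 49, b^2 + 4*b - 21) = b + 7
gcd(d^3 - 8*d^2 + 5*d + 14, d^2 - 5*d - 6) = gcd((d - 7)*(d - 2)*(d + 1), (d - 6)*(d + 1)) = d + 1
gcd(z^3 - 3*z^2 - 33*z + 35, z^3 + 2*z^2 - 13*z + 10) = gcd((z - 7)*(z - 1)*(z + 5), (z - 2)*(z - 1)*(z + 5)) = z^2 + 4*z - 5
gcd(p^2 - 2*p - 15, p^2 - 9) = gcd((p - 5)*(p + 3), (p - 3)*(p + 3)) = p + 3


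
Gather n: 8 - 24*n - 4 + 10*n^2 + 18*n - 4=10*n^2 - 6*n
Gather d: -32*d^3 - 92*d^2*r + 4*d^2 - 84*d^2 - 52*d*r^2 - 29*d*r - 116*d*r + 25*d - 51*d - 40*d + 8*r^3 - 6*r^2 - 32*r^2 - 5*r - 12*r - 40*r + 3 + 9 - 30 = -32*d^3 + d^2*(-92*r - 80) + d*(-52*r^2 - 145*r - 66) + 8*r^3 - 38*r^2 - 57*r - 18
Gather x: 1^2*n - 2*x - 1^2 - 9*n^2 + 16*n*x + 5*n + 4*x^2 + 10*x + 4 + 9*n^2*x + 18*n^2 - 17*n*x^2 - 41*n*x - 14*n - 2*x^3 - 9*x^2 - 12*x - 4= 9*n^2 - 8*n - 2*x^3 + x^2*(-17*n - 5) + x*(9*n^2 - 25*n - 4) - 1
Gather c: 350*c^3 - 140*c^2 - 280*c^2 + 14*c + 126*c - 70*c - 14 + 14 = 350*c^3 - 420*c^2 + 70*c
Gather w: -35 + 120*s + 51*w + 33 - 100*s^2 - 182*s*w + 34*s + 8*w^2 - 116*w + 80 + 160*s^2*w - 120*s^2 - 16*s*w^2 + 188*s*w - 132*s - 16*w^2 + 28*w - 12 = -220*s^2 + 22*s + w^2*(-16*s - 8) + w*(160*s^2 + 6*s - 37) + 66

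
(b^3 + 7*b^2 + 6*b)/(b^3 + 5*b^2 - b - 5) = b*(b + 6)/(b^2 + 4*b - 5)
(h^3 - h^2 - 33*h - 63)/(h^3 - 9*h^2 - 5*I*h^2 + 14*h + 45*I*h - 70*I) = (h^2 + 6*h + 9)/(h^2 - h*(2 + 5*I) + 10*I)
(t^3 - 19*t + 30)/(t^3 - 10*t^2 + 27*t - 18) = (t^2 + 3*t - 10)/(t^2 - 7*t + 6)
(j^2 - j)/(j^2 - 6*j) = (j - 1)/(j - 6)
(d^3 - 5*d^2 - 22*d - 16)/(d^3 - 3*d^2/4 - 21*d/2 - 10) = 4*(d^2 - 7*d - 8)/(4*d^2 - 11*d - 20)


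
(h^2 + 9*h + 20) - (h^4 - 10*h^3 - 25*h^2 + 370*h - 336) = -h^4 + 10*h^3 + 26*h^2 - 361*h + 356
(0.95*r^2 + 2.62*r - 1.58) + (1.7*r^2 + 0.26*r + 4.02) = 2.65*r^2 + 2.88*r + 2.44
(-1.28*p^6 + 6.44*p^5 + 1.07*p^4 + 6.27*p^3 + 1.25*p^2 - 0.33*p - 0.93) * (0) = 0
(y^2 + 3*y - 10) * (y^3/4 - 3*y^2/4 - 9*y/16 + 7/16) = y^5/4 - 85*y^3/16 + 25*y^2/4 + 111*y/16 - 35/8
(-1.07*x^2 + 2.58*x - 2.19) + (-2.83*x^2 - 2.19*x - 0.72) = -3.9*x^2 + 0.39*x - 2.91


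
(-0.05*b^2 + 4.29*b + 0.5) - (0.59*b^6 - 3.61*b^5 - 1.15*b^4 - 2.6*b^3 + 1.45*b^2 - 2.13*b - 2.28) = -0.59*b^6 + 3.61*b^5 + 1.15*b^4 + 2.6*b^3 - 1.5*b^2 + 6.42*b + 2.78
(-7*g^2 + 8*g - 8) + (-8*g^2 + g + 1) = -15*g^2 + 9*g - 7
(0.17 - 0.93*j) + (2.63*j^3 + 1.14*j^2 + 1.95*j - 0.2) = 2.63*j^3 + 1.14*j^2 + 1.02*j - 0.03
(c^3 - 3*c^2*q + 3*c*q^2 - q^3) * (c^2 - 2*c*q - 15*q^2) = c^5 - 5*c^4*q - 6*c^3*q^2 + 38*c^2*q^3 - 43*c*q^4 + 15*q^5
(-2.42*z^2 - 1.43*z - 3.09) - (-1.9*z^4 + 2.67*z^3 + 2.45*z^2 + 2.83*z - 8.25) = 1.9*z^4 - 2.67*z^3 - 4.87*z^2 - 4.26*z + 5.16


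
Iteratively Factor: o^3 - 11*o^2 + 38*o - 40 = (o - 2)*(o^2 - 9*o + 20) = (o - 4)*(o - 2)*(o - 5)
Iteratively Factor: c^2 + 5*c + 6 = (c + 3)*(c + 2)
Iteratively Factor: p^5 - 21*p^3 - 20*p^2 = (p)*(p^4 - 21*p^2 - 20*p) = p*(p - 5)*(p^3 + 5*p^2 + 4*p) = p*(p - 5)*(p + 1)*(p^2 + 4*p) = p^2*(p - 5)*(p + 1)*(p + 4)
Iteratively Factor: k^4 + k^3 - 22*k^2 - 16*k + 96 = (k - 2)*(k^3 + 3*k^2 - 16*k - 48) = (k - 2)*(k + 3)*(k^2 - 16) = (k - 4)*(k - 2)*(k + 3)*(k + 4)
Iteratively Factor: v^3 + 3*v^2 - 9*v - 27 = (v - 3)*(v^2 + 6*v + 9) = (v - 3)*(v + 3)*(v + 3)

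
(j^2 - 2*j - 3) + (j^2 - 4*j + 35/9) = 2*j^2 - 6*j + 8/9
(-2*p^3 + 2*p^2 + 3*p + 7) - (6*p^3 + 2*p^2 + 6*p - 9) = -8*p^3 - 3*p + 16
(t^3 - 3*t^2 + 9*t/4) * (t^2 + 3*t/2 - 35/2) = t^5 - 3*t^4/2 - 79*t^3/4 + 447*t^2/8 - 315*t/8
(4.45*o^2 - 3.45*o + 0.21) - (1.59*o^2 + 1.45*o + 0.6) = 2.86*o^2 - 4.9*o - 0.39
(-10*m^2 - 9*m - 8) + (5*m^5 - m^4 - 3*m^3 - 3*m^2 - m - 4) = 5*m^5 - m^4 - 3*m^3 - 13*m^2 - 10*m - 12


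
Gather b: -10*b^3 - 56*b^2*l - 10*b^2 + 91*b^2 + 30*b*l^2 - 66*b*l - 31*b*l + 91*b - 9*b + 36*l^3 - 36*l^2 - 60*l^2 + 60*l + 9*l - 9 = -10*b^3 + b^2*(81 - 56*l) + b*(30*l^2 - 97*l + 82) + 36*l^3 - 96*l^2 + 69*l - 9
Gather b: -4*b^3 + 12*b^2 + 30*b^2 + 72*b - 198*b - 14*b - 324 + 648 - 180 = -4*b^3 + 42*b^2 - 140*b + 144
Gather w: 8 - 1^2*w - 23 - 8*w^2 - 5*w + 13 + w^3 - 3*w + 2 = w^3 - 8*w^2 - 9*w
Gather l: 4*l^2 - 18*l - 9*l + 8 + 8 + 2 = 4*l^2 - 27*l + 18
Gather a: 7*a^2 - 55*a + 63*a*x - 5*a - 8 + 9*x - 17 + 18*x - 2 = 7*a^2 + a*(63*x - 60) + 27*x - 27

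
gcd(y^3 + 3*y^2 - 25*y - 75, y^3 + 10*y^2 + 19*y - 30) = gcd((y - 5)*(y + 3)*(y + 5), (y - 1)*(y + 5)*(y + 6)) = y + 5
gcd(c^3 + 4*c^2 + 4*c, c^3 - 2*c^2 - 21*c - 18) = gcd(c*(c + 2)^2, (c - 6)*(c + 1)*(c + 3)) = 1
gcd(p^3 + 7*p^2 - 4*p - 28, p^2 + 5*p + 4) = 1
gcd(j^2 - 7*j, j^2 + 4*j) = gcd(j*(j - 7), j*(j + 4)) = j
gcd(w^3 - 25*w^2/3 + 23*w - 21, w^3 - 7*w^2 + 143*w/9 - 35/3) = w^2 - 16*w/3 + 7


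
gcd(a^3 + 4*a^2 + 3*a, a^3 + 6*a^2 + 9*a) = a^2 + 3*a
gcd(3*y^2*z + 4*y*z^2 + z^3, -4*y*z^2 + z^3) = z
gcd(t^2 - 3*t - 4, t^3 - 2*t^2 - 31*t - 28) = t + 1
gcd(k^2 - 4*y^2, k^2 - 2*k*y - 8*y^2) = k + 2*y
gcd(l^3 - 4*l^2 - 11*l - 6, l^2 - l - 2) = l + 1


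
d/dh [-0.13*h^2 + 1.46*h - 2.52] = 1.46 - 0.26*h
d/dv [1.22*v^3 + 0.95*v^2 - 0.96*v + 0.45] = 3.66*v^2 + 1.9*v - 0.96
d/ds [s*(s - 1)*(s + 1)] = 3*s^2 - 1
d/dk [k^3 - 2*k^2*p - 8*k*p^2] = 3*k^2 - 4*k*p - 8*p^2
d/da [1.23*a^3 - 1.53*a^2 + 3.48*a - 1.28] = 3.69*a^2 - 3.06*a + 3.48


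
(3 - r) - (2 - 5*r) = 4*r + 1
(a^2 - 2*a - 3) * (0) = 0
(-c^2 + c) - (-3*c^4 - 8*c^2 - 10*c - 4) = 3*c^4 + 7*c^2 + 11*c + 4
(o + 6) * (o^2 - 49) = o^3 + 6*o^2 - 49*o - 294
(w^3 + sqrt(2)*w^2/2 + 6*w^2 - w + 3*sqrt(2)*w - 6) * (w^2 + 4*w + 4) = w^5 + sqrt(2)*w^4/2 + 10*w^4 + 5*sqrt(2)*w^3 + 27*w^3 + 14*w^2 + 14*sqrt(2)*w^2 - 28*w + 12*sqrt(2)*w - 24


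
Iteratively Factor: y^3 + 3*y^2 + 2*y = (y + 2)*(y^2 + y) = (y + 1)*(y + 2)*(y)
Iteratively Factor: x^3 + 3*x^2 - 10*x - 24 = (x + 4)*(x^2 - x - 6) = (x - 3)*(x + 4)*(x + 2)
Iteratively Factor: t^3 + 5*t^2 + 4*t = (t)*(t^2 + 5*t + 4) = t*(t + 1)*(t + 4)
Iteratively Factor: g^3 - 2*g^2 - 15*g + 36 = (g + 4)*(g^2 - 6*g + 9) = (g - 3)*(g + 4)*(g - 3)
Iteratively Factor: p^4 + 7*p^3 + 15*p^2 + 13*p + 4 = (p + 1)*(p^3 + 6*p^2 + 9*p + 4) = (p + 1)^2*(p^2 + 5*p + 4) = (p + 1)^3*(p + 4)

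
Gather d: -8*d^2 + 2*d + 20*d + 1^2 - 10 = -8*d^2 + 22*d - 9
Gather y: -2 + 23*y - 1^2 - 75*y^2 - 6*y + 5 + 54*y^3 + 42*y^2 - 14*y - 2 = 54*y^3 - 33*y^2 + 3*y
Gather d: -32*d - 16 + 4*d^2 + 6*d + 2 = 4*d^2 - 26*d - 14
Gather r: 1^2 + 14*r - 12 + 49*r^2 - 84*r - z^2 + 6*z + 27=49*r^2 - 70*r - z^2 + 6*z + 16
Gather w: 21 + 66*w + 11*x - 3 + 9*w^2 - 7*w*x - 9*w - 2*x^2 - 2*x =9*w^2 + w*(57 - 7*x) - 2*x^2 + 9*x + 18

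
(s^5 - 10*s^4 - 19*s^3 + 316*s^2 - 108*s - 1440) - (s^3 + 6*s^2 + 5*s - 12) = s^5 - 10*s^4 - 20*s^3 + 310*s^2 - 113*s - 1428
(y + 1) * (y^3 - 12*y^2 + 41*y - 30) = y^4 - 11*y^3 + 29*y^2 + 11*y - 30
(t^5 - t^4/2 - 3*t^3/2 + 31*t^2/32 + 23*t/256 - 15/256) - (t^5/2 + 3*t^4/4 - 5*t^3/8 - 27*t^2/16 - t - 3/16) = t^5/2 - 5*t^4/4 - 7*t^3/8 + 85*t^2/32 + 279*t/256 + 33/256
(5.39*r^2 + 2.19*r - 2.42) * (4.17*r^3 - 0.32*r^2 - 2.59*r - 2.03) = 22.4763*r^5 + 7.4075*r^4 - 24.7523*r^3 - 15.8394*r^2 + 1.8221*r + 4.9126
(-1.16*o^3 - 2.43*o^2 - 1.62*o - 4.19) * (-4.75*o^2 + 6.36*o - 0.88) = 5.51*o^5 + 4.1649*o^4 - 6.739*o^3 + 11.7377*o^2 - 25.2228*o + 3.6872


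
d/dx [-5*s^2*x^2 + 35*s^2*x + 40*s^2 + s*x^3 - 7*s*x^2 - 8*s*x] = s*(-10*s*x + 35*s + 3*x^2 - 14*x - 8)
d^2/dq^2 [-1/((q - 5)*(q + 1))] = 2*(-(q - 5)^2 - (q - 5)*(q + 1) - (q + 1)^2)/((q - 5)^3*(q + 1)^3)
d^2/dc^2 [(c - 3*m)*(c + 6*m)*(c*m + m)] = 2*m*(3*c + 3*m + 1)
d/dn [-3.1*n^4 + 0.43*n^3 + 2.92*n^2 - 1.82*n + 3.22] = -12.4*n^3 + 1.29*n^2 + 5.84*n - 1.82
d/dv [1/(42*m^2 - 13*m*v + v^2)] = (13*m - 2*v)/(42*m^2 - 13*m*v + v^2)^2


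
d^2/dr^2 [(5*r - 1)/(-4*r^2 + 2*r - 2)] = (-(4*r - 1)^2*(5*r - 1) + (30*r - 7)*(2*r^2 - r + 1))/(2*r^2 - r + 1)^3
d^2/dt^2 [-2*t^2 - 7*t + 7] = -4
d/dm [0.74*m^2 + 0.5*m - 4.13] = 1.48*m + 0.5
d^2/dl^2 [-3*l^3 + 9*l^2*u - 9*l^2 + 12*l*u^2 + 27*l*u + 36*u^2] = -18*l + 18*u - 18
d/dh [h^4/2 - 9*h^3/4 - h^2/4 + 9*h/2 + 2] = 2*h^3 - 27*h^2/4 - h/2 + 9/2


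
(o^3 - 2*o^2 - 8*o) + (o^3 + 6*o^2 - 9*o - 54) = 2*o^3 + 4*o^2 - 17*o - 54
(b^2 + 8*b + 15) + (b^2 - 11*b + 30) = 2*b^2 - 3*b + 45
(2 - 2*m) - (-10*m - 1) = 8*m + 3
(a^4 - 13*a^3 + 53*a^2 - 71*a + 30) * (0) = 0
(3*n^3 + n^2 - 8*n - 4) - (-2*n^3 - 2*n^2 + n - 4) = 5*n^3 + 3*n^2 - 9*n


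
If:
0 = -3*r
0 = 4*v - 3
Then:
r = 0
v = 3/4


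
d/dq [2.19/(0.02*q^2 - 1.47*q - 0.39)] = (3.2193 - 0.0876*q)/(-0.02*q^2 + 1.47*q + 0.39)^2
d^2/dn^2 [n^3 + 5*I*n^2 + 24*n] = 6*n + 10*I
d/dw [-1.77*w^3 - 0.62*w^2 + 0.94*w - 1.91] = -5.31*w^2 - 1.24*w + 0.94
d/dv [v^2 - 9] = 2*v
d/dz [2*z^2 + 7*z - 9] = 4*z + 7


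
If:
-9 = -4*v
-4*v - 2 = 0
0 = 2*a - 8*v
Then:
No Solution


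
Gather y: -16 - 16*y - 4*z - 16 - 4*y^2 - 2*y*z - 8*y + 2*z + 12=-4*y^2 + y*(-2*z - 24) - 2*z - 20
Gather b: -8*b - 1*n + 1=-8*b - n + 1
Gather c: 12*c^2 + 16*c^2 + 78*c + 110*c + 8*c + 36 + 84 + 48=28*c^2 + 196*c + 168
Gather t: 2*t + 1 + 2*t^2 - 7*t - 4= 2*t^2 - 5*t - 3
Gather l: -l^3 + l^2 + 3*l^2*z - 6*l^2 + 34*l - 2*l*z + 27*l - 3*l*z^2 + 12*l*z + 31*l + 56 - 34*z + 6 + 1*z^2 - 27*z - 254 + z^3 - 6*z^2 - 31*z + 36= -l^3 + l^2*(3*z - 5) + l*(-3*z^2 + 10*z + 92) + z^3 - 5*z^2 - 92*z - 156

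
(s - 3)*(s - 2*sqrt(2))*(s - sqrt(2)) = s^3 - 3*sqrt(2)*s^2 - 3*s^2 + 4*s + 9*sqrt(2)*s - 12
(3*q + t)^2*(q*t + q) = 9*q^3*t + 9*q^3 + 6*q^2*t^2 + 6*q^2*t + q*t^3 + q*t^2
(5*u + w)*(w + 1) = 5*u*w + 5*u + w^2 + w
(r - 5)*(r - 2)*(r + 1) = r^3 - 6*r^2 + 3*r + 10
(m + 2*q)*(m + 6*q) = m^2 + 8*m*q + 12*q^2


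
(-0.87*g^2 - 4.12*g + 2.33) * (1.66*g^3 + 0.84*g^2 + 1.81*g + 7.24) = -1.4442*g^5 - 7.57*g^4 - 1.1677*g^3 - 11.7988*g^2 - 25.6115*g + 16.8692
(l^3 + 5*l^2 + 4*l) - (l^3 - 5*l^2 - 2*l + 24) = 10*l^2 + 6*l - 24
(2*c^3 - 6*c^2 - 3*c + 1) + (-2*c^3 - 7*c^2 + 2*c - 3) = -13*c^2 - c - 2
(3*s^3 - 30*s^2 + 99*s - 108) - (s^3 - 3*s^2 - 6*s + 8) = 2*s^3 - 27*s^2 + 105*s - 116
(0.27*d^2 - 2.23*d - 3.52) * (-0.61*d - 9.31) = -0.1647*d^3 - 1.1534*d^2 + 22.9085*d + 32.7712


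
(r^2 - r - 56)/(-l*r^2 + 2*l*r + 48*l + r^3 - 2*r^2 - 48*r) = (r + 7)/(-l*r - 6*l + r^2 + 6*r)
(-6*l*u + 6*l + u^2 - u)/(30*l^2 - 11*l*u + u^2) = (u - 1)/(-5*l + u)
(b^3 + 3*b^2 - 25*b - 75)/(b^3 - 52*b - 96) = (-b^3 - 3*b^2 + 25*b + 75)/(-b^3 + 52*b + 96)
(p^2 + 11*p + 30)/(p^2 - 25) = (p + 6)/(p - 5)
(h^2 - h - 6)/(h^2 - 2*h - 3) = (h + 2)/(h + 1)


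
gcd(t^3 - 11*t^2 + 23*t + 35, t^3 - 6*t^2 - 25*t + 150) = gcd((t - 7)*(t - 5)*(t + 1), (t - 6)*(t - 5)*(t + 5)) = t - 5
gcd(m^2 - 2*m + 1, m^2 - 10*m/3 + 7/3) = m - 1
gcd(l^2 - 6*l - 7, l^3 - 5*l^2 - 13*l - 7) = l^2 - 6*l - 7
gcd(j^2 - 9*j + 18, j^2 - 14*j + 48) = j - 6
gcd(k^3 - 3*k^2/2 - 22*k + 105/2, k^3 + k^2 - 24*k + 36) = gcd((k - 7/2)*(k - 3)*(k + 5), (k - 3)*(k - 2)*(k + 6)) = k - 3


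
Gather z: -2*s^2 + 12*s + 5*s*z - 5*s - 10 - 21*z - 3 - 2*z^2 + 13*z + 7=-2*s^2 + 7*s - 2*z^2 + z*(5*s - 8) - 6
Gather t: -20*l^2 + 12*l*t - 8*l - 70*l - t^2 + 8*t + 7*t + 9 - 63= -20*l^2 - 78*l - t^2 + t*(12*l + 15) - 54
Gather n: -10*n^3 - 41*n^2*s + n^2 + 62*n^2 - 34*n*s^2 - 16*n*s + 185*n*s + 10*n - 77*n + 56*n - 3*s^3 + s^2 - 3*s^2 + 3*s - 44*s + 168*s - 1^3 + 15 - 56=-10*n^3 + n^2*(63 - 41*s) + n*(-34*s^2 + 169*s - 11) - 3*s^3 - 2*s^2 + 127*s - 42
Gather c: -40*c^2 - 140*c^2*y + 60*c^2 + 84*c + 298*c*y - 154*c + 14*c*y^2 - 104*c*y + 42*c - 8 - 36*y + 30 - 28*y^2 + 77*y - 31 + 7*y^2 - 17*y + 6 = c^2*(20 - 140*y) + c*(14*y^2 + 194*y - 28) - 21*y^2 + 24*y - 3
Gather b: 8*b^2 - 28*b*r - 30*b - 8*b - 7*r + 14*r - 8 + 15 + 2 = 8*b^2 + b*(-28*r - 38) + 7*r + 9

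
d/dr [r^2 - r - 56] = 2*r - 1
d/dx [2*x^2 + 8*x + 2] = 4*x + 8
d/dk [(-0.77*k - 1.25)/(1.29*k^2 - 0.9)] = (0.9933*k^2 + 3.225*k + 0.693)/(1.6641*k^4 - 2.322*k^2 + 0.81)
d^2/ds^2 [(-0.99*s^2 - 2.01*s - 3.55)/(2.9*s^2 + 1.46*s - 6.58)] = (1.4210854715202e-14*s^4 - 25.42488*s^3 - 292.48008*s^2 - 320.31312*s - 274.962768)/(24.389*s^6 + 36.8358*s^5 - 147.46848*s^4 - 164.046184*s^3 + 334.600896*s^2 + 189.638232*s - 284.890312)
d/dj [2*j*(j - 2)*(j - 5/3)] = 6*j^2 - 44*j/3 + 20/3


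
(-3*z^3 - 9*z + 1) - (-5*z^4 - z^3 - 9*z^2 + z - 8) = 5*z^4 - 2*z^3 + 9*z^2 - 10*z + 9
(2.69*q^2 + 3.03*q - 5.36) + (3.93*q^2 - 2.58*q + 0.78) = 6.62*q^2 + 0.45*q - 4.58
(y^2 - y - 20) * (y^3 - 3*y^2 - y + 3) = y^5 - 4*y^4 - 18*y^3 + 64*y^2 + 17*y - 60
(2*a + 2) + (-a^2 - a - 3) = -a^2 + a - 1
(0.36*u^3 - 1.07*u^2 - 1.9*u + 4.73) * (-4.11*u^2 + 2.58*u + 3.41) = -1.4796*u^5 + 5.3265*u^4 + 6.276*u^3 - 27.991*u^2 + 5.7244*u + 16.1293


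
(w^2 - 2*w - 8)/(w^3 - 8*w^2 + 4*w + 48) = 1/(w - 6)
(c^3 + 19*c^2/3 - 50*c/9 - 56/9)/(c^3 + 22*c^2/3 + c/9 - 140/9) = (3*c + 2)/(3*c + 5)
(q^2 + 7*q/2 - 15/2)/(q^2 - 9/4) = 2*(q + 5)/(2*q + 3)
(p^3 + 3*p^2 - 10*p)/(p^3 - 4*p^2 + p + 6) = p*(p + 5)/(p^2 - 2*p - 3)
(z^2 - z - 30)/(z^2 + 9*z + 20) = (z - 6)/(z + 4)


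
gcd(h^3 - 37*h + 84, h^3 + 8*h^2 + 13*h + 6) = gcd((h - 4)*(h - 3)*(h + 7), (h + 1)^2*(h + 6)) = 1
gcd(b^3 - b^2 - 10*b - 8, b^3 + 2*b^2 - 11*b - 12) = b + 1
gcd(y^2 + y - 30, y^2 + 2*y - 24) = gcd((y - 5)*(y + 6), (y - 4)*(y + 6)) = y + 6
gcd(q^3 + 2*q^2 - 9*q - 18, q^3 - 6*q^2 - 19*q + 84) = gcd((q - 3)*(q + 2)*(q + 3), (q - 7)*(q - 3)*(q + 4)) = q - 3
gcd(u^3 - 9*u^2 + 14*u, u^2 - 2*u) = u^2 - 2*u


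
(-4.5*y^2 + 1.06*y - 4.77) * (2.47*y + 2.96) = -11.115*y^3 - 10.7018*y^2 - 8.6443*y - 14.1192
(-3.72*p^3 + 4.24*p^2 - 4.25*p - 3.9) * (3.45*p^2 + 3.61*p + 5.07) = -12.834*p^5 + 1.1988*p^4 - 18.2165*p^3 - 7.3007*p^2 - 35.6265*p - 19.773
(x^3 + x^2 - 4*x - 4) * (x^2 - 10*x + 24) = x^5 - 9*x^4 + 10*x^3 + 60*x^2 - 56*x - 96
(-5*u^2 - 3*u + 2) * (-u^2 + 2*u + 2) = 5*u^4 - 7*u^3 - 18*u^2 - 2*u + 4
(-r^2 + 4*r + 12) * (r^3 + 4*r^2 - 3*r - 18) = -r^5 + 31*r^3 + 54*r^2 - 108*r - 216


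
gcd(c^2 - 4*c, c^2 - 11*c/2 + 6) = c - 4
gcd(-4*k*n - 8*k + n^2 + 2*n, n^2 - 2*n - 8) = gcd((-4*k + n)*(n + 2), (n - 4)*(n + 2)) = n + 2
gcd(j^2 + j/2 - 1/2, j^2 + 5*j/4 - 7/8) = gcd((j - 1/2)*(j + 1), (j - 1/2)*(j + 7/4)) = j - 1/2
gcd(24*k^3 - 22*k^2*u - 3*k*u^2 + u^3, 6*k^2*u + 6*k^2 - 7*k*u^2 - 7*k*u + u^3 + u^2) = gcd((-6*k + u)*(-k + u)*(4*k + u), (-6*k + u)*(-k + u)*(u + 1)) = 6*k^2 - 7*k*u + u^2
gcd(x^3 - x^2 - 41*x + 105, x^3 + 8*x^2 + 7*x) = x + 7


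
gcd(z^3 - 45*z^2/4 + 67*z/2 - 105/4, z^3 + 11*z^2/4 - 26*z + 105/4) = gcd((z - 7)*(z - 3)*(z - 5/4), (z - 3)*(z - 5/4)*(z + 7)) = z^2 - 17*z/4 + 15/4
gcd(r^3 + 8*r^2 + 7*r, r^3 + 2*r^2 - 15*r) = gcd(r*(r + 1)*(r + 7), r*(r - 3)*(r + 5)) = r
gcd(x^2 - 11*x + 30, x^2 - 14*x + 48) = x - 6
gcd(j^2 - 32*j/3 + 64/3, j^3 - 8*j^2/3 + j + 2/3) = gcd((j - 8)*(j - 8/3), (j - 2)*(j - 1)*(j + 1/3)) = 1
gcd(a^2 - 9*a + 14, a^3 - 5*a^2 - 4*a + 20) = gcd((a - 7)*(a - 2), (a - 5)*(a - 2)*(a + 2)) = a - 2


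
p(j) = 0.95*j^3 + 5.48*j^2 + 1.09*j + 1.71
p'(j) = 2.85*j^2 + 10.96*j + 1.09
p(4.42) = 195.62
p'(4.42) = 105.21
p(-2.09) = 14.70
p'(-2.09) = -9.37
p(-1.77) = 11.68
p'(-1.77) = -9.38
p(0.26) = 2.38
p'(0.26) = 4.13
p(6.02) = 414.13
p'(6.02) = 170.35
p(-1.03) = 5.36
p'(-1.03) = -7.18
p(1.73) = 24.92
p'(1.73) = 28.58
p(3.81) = 137.95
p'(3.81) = 84.22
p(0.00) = 1.71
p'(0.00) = 1.09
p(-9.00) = -256.77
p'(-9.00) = 133.30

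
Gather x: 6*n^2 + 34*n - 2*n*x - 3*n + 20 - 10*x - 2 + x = 6*n^2 + 31*n + x*(-2*n - 9) + 18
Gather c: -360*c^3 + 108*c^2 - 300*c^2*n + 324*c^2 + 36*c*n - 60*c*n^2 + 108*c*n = -360*c^3 + c^2*(432 - 300*n) + c*(-60*n^2 + 144*n)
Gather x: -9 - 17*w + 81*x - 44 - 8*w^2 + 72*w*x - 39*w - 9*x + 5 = -8*w^2 - 56*w + x*(72*w + 72) - 48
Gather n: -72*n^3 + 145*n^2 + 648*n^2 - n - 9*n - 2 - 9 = -72*n^3 + 793*n^2 - 10*n - 11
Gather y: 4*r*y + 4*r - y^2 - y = 4*r - y^2 + y*(4*r - 1)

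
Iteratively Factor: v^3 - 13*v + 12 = (v - 1)*(v^2 + v - 12) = (v - 3)*(v - 1)*(v + 4)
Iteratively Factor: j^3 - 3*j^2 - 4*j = (j)*(j^2 - 3*j - 4) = j*(j - 4)*(j + 1)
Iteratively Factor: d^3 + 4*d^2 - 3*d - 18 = (d + 3)*(d^2 + d - 6) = (d - 2)*(d + 3)*(d + 3)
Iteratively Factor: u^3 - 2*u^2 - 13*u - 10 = (u - 5)*(u^2 + 3*u + 2) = (u - 5)*(u + 2)*(u + 1)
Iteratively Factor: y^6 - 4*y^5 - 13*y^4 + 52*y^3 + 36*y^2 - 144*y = (y - 3)*(y^5 - y^4 - 16*y^3 + 4*y^2 + 48*y) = (y - 3)*(y + 2)*(y^4 - 3*y^3 - 10*y^2 + 24*y) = (y - 3)*(y - 2)*(y + 2)*(y^3 - y^2 - 12*y) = y*(y - 3)*(y - 2)*(y + 2)*(y^2 - y - 12) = y*(y - 4)*(y - 3)*(y - 2)*(y + 2)*(y + 3)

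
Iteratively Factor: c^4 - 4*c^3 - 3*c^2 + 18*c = (c - 3)*(c^3 - c^2 - 6*c) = (c - 3)^2*(c^2 + 2*c) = (c - 3)^2*(c + 2)*(c)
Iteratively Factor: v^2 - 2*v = (v)*(v - 2)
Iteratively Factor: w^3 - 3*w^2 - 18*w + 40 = (w - 5)*(w^2 + 2*w - 8) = (w - 5)*(w - 2)*(w + 4)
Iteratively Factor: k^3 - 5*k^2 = (k - 5)*(k^2) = k*(k - 5)*(k)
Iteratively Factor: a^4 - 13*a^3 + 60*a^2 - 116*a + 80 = (a - 5)*(a^3 - 8*a^2 + 20*a - 16) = (a - 5)*(a - 4)*(a^2 - 4*a + 4) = (a - 5)*(a - 4)*(a - 2)*(a - 2)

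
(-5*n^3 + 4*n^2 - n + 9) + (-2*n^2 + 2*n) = -5*n^3 + 2*n^2 + n + 9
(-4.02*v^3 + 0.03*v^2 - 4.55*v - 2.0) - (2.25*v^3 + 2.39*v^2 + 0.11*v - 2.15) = -6.27*v^3 - 2.36*v^2 - 4.66*v + 0.15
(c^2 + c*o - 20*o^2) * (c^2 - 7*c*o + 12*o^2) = c^4 - 6*c^3*o - 15*c^2*o^2 + 152*c*o^3 - 240*o^4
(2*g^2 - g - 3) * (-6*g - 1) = -12*g^3 + 4*g^2 + 19*g + 3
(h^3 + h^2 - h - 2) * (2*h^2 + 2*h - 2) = 2*h^5 + 4*h^4 - 2*h^3 - 8*h^2 - 2*h + 4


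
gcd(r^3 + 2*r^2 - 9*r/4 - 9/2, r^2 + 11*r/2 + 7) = r + 2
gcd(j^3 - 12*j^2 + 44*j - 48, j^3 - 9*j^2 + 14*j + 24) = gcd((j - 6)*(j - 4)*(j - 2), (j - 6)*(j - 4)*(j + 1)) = j^2 - 10*j + 24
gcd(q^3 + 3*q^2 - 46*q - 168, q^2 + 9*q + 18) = q + 6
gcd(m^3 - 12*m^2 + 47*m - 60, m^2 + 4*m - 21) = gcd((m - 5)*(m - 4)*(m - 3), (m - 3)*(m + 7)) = m - 3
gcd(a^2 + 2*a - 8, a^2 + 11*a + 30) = 1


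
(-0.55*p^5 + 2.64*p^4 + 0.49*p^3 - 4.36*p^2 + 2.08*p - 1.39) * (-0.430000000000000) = 0.2365*p^5 - 1.1352*p^4 - 0.2107*p^3 + 1.8748*p^2 - 0.8944*p + 0.5977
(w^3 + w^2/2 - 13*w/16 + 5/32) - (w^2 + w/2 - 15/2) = w^3 - w^2/2 - 21*w/16 + 245/32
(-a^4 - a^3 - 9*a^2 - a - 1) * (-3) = 3*a^4 + 3*a^3 + 27*a^2 + 3*a + 3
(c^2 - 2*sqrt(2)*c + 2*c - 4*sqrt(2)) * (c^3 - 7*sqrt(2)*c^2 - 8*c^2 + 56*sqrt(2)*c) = c^5 - 9*sqrt(2)*c^4 - 6*c^4 + 12*c^3 + 54*sqrt(2)*c^3 - 168*c^2 + 144*sqrt(2)*c^2 - 448*c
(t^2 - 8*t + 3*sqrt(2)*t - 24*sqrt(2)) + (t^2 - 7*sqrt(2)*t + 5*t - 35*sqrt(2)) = 2*t^2 - 4*sqrt(2)*t - 3*t - 59*sqrt(2)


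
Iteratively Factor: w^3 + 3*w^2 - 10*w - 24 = (w - 3)*(w^2 + 6*w + 8) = (w - 3)*(w + 4)*(w + 2)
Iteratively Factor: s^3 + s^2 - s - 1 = (s + 1)*(s^2 - 1) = (s - 1)*(s + 1)*(s + 1)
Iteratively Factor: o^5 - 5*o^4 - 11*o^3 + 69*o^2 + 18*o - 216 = (o - 3)*(o^4 - 2*o^3 - 17*o^2 + 18*o + 72) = (o - 3)*(o + 3)*(o^3 - 5*o^2 - 2*o + 24) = (o - 3)^2*(o + 3)*(o^2 - 2*o - 8) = (o - 3)^2*(o + 2)*(o + 3)*(o - 4)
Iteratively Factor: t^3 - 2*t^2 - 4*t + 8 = (t + 2)*(t^2 - 4*t + 4) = (t - 2)*(t + 2)*(t - 2)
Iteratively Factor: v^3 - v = (v + 1)*(v^2 - v) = (v - 1)*(v + 1)*(v)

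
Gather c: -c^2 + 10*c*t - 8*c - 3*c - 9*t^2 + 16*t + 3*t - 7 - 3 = -c^2 + c*(10*t - 11) - 9*t^2 + 19*t - 10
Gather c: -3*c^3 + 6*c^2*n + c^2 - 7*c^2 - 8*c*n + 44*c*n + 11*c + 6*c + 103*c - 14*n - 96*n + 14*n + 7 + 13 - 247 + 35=-3*c^3 + c^2*(6*n - 6) + c*(36*n + 120) - 96*n - 192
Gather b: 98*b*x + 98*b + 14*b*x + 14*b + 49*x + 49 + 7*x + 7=b*(112*x + 112) + 56*x + 56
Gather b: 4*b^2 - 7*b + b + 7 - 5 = 4*b^2 - 6*b + 2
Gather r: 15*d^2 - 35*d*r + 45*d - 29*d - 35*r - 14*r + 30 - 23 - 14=15*d^2 + 16*d + r*(-35*d - 49) - 7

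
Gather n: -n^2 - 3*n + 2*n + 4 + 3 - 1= -n^2 - n + 6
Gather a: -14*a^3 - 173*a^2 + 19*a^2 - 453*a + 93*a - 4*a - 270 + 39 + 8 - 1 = -14*a^3 - 154*a^2 - 364*a - 224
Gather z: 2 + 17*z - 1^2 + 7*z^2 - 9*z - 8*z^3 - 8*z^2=-8*z^3 - z^2 + 8*z + 1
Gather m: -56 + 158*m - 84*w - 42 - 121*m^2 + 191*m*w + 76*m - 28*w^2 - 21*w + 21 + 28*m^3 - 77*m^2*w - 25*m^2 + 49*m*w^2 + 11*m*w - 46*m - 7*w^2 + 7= 28*m^3 + m^2*(-77*w - 146) + m*(49*w^2 + 202*w + 188) - 35*w^2 - 105*w - 70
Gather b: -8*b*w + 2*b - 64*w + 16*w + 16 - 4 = b*(2 - 8*w) - 48*w + 12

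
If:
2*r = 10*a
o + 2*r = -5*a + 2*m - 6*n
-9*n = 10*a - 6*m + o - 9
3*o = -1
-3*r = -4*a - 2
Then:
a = 2/11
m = -733/198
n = -485/297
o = -1/3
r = 10/11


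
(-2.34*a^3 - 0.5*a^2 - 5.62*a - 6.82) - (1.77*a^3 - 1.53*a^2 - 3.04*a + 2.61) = -4.11*a^3 + 1.03*a^2 - 2.58*a - 9.43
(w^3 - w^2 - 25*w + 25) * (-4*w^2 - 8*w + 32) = -4*w^5 - 4*w^4 + 140*w^3 + 68*w^2 - 1000*w + 800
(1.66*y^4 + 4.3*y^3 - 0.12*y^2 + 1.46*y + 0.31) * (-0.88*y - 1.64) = -1.4608*y^5 - 6.5064*y^4 - 6.9464*y^3 - 1.088*y^2 - 2.6672*y - 0.5084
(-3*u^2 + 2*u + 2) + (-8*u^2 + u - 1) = -11*u^2 + 3*u + 1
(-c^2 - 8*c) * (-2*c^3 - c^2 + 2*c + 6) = 2*c^5 + 17*c^4 + 6*c^3 - 22*c^2 - 48*c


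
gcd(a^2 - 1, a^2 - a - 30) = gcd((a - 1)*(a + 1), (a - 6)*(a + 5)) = 1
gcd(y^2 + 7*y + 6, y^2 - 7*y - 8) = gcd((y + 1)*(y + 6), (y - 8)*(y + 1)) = y + 1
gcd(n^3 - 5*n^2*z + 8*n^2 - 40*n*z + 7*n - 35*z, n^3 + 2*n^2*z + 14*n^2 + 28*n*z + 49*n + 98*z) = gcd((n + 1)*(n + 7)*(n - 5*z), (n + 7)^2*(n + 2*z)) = n + 7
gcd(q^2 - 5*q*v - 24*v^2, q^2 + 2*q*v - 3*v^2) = q + 3*v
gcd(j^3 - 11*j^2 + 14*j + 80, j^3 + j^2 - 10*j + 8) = 1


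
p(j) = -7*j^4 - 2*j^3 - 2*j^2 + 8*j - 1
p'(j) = -28*j^3 - 6*j^2 - 4*j + 8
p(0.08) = -0.37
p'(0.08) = 7.63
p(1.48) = -33.61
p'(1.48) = -101.83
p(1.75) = -69.50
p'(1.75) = -167.44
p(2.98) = -599.88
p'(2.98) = -798.18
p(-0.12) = -1.99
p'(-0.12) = 8.44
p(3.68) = -1382.09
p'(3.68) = -1483.38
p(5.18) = -5331.05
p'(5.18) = -4065.49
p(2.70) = -405.35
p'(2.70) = -597.66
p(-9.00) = -44704.00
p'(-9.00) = 19970.00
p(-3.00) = -556.00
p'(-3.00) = 722.00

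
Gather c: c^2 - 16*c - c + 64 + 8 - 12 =c^2 - 17*c + 60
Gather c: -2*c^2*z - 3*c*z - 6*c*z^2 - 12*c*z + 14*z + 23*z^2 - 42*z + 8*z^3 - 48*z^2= -2*c^2*z + c*(-6*z^2 - 15*z) + 8*z^3 - 25*z^2 - 28*z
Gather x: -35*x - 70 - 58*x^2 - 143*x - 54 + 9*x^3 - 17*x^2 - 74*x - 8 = 9*x^3 - 75*x^2 - 252*x - 132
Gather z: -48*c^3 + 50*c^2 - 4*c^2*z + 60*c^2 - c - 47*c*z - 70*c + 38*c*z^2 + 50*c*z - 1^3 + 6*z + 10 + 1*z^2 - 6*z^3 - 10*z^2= -48*c^3 + 110*c^2 - 71*c - 6*z^3 + z^2*(38*c - 9) + z*(-4*c^2 + 3*c + 6) + 9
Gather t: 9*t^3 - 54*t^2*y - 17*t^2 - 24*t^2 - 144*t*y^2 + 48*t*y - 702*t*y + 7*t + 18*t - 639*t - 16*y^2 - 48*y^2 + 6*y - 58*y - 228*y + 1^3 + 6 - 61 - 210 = 9*t^3 + t^2*(-54*y - 41) + t*(-144*y^2 - 654*y - 614) - 64*y^2 - 280*y - 264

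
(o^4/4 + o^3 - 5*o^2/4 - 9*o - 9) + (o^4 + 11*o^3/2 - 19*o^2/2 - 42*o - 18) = 5*o^4/4 + 13*o^3/2 - 43*o^2/4 - 51*o - 27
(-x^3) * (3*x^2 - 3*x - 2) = -3*x^5 + 3*x^4 + 2*x^3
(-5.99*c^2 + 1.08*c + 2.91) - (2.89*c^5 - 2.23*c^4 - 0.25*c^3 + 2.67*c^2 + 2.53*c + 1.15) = -2.89*c^5 + 2.23*c^4 + 0.25*c^3 - 8.66*c^2 - 1.45*c + 1.76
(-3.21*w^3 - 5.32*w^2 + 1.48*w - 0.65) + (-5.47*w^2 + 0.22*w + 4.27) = -3.21*w^3 - 10.79*w^2 + 1.7*w + 3.62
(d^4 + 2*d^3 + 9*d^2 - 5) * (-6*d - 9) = -6*d^5 - 21*d^4 - 72*d^3 - 81*d^2 + 30*d + 45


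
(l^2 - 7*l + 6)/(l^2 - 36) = (l - 1)/(l + 6)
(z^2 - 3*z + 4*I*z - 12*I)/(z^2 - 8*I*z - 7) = (z^2 + z*(-3 + 4*I) - 12*I)/(z^2 - 8*I*z - 7)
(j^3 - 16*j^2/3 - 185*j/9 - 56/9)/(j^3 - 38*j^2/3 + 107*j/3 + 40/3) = (j + 7/3)/(j - 5)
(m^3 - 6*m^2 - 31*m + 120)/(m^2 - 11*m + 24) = m + 5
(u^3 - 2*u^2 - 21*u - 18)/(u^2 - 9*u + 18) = (u^2 + 4*u + 3)/(u - 3)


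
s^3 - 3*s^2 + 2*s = s*(s - 2)*(s - 1)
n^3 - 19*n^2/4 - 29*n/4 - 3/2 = (n - 6)*(n + 1/4)*(n + 1)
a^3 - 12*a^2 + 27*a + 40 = (a - 8)*(a - 5)*(a + 1)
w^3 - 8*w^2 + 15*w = w*(w - 5)*(w - 3)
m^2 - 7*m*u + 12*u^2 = (m - 4*u)*(m - 3*u)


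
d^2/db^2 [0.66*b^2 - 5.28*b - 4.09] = 1.32000000000000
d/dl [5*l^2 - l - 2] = 10*l - 1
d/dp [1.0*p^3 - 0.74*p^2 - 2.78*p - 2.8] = 3.0*p^2 - 1.48*p - 2.78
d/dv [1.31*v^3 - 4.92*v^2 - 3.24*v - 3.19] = 3.93*v^2 - 9.84*v - 3.24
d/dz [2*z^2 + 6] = 4*z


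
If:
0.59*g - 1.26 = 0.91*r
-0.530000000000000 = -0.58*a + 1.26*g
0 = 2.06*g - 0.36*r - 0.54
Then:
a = 0.96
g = 0.02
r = -1.37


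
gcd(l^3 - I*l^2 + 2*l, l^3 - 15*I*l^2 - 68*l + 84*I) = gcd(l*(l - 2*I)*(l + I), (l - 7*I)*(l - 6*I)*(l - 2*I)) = l - 2*I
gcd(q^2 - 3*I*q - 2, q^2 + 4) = q - 2*I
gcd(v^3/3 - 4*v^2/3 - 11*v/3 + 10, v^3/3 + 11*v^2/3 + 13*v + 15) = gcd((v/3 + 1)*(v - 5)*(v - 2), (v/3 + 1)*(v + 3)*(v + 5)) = v + 3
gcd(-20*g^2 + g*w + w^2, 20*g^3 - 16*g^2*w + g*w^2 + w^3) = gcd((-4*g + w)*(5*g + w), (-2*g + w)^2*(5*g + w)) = 5*g + w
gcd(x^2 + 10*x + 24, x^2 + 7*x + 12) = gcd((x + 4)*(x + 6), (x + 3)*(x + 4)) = x + 4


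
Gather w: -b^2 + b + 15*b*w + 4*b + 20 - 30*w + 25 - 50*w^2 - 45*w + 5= -b^2 + 5*b - 50*w^2 + w*(15*b - 75) + 50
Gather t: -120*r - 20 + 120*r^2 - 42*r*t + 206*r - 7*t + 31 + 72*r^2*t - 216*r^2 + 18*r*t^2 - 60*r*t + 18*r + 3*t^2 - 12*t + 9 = -96*r^2 + 104*r + t^2*(18*r + 3) + t*(72*r^2 - 102*r - 19) + 20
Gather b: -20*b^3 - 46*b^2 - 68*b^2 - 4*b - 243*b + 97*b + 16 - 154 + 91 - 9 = -20*b^3 - 114*b^2 - 150*b - 56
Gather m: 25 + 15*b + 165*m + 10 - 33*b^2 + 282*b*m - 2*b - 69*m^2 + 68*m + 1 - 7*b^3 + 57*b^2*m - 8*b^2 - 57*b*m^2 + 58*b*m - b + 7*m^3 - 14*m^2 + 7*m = -7*b^3 - 41*b^2 + 12*b + 7*m^3 + m^2*(-57*b - 83) + m*(57*b^2 + 340*b + 240) + 36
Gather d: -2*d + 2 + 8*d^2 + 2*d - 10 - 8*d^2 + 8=0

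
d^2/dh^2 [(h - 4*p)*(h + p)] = 2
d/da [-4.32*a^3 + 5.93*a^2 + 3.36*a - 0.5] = -12.96*a^2 + 11.86*a + 3.36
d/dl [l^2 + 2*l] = 2*l + 2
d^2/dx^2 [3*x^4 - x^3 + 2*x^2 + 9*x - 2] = 36*x^2 - 6*x + 4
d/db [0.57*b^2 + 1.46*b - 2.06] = 1.14*b + 1.46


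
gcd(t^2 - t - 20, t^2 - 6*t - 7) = 1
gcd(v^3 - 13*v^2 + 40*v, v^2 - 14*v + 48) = v - 8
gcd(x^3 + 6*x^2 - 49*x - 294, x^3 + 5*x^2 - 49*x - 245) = x^2 - 49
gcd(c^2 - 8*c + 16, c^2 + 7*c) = 1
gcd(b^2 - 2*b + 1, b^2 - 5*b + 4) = b - 1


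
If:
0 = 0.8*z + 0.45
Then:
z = -0.56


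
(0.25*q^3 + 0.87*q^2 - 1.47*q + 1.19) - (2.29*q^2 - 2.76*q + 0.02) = 0.25*q^3 - 1.42*q^2 + 1.29*q + 1.17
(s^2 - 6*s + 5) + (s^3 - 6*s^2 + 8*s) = s^3 - 5*s^2 + 2*s + 5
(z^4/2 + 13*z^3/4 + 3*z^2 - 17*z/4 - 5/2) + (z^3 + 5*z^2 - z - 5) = z^4/2 + 17*z^3/4 + 8*z^2 - 21*z/4 - 15/2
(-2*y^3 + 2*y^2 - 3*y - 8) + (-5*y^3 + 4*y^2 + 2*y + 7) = -7*y^3 + 6*y^2 - y - 1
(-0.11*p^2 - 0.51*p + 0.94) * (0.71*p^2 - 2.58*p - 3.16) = -0.0781*p^4 - 0.0783*p^3 + 2.3308*p^2 - 0.8136*p - 2.9704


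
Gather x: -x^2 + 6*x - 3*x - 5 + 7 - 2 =-x^2 + 3*x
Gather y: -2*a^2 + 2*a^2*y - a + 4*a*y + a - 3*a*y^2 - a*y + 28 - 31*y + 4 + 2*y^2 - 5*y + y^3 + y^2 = -2*a^2 + y^3 + y^2*(3 - 3*a) + y*(2*a^2 + 3*a - 36) + 32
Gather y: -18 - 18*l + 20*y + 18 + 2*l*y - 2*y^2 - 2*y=-18*l - 2*y^2 + y*(2*l + 18)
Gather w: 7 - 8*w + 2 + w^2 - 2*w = w^2 - 10*w + 9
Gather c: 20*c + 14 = 20*c + 14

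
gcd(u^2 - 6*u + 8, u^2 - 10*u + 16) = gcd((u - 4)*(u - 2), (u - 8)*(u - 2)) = u - 2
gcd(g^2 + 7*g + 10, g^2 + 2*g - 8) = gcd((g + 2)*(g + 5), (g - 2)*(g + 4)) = 1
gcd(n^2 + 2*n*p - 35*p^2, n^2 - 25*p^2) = -n + 5*p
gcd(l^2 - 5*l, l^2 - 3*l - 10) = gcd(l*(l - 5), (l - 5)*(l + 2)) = l - 5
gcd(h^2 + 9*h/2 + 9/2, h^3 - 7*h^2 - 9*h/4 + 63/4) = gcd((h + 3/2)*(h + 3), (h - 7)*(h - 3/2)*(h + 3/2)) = h + 3/2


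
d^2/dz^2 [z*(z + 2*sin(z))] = -2*z*sin(z) + 4*cos(z) + 2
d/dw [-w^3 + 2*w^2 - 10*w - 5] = -3*w^2 + 4*w - 10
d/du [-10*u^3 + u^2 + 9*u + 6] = -30*u^2 + 2*u + 9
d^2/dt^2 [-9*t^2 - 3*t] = -18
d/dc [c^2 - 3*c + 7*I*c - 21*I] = 2*c - 3 + 7*I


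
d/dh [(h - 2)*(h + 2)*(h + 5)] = 3*h^2 + 10*h - 4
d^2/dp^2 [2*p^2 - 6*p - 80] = 4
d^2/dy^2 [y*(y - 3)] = 2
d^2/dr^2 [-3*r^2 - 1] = -6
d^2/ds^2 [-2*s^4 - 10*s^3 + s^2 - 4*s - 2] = -24*s^2 - 60*s + 2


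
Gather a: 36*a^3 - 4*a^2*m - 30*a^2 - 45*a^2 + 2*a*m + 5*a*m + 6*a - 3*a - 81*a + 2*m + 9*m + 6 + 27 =36*a^3 + a^2*(-4*m - 75) + a*(7*m - 78) + 11*m + 33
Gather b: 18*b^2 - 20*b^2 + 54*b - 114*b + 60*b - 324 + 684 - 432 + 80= 8 - 2*b^2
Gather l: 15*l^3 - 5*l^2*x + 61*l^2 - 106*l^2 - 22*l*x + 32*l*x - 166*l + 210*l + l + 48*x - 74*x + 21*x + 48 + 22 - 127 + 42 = 15*l^3 + l^2*(-5*x - 45) + l*(10*x + 45) - 5*x - 15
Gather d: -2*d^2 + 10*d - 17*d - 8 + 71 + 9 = -2*d^2 - 7*d + 72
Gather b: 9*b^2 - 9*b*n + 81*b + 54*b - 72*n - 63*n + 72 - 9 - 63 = 9*b^2 + b*(135 - 9*n) - 135*n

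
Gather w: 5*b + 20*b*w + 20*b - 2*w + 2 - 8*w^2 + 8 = 25*b - 8*w^2 + w*(20*b - 2) + 10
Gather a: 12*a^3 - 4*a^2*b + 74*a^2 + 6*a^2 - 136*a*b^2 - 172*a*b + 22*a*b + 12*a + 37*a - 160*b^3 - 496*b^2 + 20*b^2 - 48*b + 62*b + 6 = 12*a^3 + a^2*(80 - 4*b) + a*(-136*b^2 - 150*b + 49) - 160*b^3 - 476*b^2 + 14*b + 6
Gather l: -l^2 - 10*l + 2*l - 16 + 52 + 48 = -l^2 - 8*l + 84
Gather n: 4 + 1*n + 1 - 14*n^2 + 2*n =-14*n^2 + 3*n + 5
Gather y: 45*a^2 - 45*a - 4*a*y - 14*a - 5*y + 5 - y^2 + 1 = 45*a^2 - 59*a - y^2 + y*(-4*a - 5) + 6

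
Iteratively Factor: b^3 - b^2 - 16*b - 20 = (b - 5)*(b^2 + 4*b + 4) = (b - 5)*(b + 2)*(b + 2)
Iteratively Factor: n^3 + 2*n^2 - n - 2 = (n + 1)*(n^2 + n - 2) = (n + 1)*(n + 2)*(n - 1)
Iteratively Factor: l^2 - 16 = (l - 4)*(l + 4)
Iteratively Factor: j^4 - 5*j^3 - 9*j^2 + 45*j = (j - 5)*(j^3 - 9*j) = j*(j - 5)*(j^2 - 9) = j*(j - 5)*(j + 3)*(j - 3)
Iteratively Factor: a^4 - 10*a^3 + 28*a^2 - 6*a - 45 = (a + 1)*(a^3 - 11*a^2 + 39*a - 45) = (a - 3)*(a + 1)*(a^2 - 8*a + 15) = (a - 5)*(a - 3)*(a + 1)*(a - 3)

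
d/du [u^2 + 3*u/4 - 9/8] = 2*u + 3/4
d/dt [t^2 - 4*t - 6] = 2*t - 4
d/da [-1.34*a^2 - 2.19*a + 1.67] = -2.68*a - 2.19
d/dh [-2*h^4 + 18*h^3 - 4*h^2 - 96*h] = -8*h^3 + 54*h^2 - 8*h - 96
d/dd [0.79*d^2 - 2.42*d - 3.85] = 1.58*d - 2.42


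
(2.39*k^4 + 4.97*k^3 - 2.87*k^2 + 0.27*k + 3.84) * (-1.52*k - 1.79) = -3.6328*k^5 - 11.8325*k^4 - 4.5339*k^3 + 4.7269*k^2 - 6.3201*k - 6.8736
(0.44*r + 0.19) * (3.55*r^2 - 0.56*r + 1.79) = 1.562*r^3 + 0.4281*r^2 + 0.6812*r + 0.3401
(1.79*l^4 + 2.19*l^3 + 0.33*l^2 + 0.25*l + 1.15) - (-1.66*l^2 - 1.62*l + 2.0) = 1.79*l^4 + 2.19*l^3 + 1.99*l^2 + 1.87*l - 0.85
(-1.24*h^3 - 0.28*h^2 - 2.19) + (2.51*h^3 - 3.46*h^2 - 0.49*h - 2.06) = 1.27*h^3 - 3.74*h^2 - 0.49*h - 4.25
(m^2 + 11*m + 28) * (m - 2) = m^3 + 9*m^2 + 6*m - 56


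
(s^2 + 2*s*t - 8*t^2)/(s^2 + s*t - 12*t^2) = (s - 2*t)/(s - 3*t)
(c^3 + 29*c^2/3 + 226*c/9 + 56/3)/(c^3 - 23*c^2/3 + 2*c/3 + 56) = (c^2 + 22*c/3 + 8)/(c^2 - 10*c + 24)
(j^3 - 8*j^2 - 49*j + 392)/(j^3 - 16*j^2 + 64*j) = (j^2 - 49)/(j*(j - 8))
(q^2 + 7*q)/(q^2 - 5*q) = (q + 7)/(q - 5)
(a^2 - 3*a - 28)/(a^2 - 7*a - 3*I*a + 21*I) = (a + 4)/(a - 3*I)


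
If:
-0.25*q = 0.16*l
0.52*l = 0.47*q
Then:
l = 0.00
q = 0.00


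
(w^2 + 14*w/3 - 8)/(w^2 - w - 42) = (w - 4/3)/(w - 7)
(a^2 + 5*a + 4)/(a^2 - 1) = (a + 4)/(a - 1)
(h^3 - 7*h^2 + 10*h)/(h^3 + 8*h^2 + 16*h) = (h^2 - 7*h + 10)/(h^2 + 8*h + 16)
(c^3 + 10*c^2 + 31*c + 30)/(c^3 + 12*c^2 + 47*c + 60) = (c + 2)/(c + 4)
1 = 1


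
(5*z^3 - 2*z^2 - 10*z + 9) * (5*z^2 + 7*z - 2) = 25*z^5 + 25*z^4 - 74*z^3 - 21*z^2 + 83*z - 18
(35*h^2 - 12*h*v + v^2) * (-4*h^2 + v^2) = -140*h^4 + 48*h^3*v + 31*h^2*v^2 - 12*h*v^3 + v^4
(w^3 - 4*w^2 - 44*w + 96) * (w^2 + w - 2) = w^5 - 3*w^4 - 50*w^3 + 60*w^2 + 184*w - 192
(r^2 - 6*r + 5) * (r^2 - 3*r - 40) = r^4 - 9*r^3 - 17*r^2 + 225*r - 200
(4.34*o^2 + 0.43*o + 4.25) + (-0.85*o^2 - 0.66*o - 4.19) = 3.49*o^2 - 0.23*o + 0.0599999999999996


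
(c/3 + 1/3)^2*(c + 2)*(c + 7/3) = c^4/9 + 19*c^3/27 + 43*c^2/27 + 41*c/27 + 14/27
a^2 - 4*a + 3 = (a - 3)*(a - 1)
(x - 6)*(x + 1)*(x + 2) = x^3 - 3*x^2 - 16*x - 12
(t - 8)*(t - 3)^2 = t^3 - 14*t^2 + 57*t - 72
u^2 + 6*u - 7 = (u - 1)*(u + 7)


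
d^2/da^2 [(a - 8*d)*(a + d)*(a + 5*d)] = 6*a - 4*d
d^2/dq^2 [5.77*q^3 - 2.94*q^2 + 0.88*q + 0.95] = 34.62*q - 5.88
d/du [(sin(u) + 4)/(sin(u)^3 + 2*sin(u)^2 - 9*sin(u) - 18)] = (-2*sin(u)^3 - 14*sin(u)^2 - 16*sin(u) + 18)*cos(u)/(sin(u)^3 + 2*sin(u)^2 - 9*sin(u) - 18)^2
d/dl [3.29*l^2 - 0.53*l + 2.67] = 6.58*l - 0.53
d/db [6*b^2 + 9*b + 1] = 12*b + 9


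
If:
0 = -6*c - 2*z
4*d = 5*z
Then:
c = -z/3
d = 5*z/4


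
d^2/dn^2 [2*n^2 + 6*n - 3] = 4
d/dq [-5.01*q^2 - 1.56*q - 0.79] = -10.02*q - 1.56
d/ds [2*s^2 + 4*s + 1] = 4*s + 4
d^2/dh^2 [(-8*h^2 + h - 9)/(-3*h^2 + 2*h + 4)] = 2*(39*h^3 + 531*h^2 - 198*h + 280)/(27*h^6 - 54*h^5 - 72*h^4 + 136*h^3 + 96*h^2 - 96*h - 64)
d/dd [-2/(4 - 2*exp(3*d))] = -3*exp(3*d)/(exp(3*d) - 2)^2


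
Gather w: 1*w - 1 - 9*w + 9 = 8 - 8*w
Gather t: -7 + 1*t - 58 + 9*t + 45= 10*t - 20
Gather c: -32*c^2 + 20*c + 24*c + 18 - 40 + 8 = -32*c^2 + 44*c - 14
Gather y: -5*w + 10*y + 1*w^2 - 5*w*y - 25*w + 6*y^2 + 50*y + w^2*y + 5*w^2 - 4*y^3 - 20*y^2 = 6*w^2 - 30*w - 4*y^3 - 14*y^2 + y*(w^2 - 5*w + 60)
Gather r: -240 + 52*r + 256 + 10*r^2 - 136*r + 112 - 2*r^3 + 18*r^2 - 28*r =-2*r^3 + 28*r^2 - 112*r + 128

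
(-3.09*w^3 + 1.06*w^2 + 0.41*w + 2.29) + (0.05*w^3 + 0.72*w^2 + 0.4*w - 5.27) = -3.04*w^3 + 1.78*w^2 + 0.81*w - 2.98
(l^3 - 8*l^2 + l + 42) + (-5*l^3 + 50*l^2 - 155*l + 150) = -4*l^3 + 42*l^2 - 154*l + 192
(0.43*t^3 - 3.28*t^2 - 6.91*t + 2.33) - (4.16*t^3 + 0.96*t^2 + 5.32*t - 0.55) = -3.73*t^3 - 4.24*t^2 - 12.23*t + 2.88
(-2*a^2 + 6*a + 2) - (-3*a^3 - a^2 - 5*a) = 3*a^3 - a^2 + 11*a + 2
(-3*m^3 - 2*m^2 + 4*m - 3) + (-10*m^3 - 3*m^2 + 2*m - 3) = -13*m^3 - 5*m^2 + 6*m - 6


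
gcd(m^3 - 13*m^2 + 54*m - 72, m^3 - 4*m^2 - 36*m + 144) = m^2 - 10*m + 24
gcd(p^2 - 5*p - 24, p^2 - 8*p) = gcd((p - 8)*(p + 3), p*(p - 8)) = p - 8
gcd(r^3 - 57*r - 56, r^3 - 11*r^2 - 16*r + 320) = r - 8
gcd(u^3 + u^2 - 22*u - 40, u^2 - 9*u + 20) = u - 5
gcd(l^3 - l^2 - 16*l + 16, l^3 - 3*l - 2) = 1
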